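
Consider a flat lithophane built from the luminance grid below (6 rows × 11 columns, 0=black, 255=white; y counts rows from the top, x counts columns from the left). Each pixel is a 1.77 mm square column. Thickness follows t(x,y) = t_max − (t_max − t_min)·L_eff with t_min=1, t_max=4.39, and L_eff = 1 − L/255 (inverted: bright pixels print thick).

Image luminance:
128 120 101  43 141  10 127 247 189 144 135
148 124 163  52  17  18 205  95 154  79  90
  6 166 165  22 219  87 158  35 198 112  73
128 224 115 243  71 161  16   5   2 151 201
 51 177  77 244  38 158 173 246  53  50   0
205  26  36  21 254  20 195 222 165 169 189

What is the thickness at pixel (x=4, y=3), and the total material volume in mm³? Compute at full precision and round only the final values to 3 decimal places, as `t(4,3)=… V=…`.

t(4,3)=1.944 V=534.009

span = t_max - t_min = 4.39 - 1 = 3.390
L(4,3) = 71, L_eff = 1 - 71/255 = 0.721569 (inverted)
t(4,3) = 4.39 - 3.390·0.721569 = 1.944
Σt over all 6·11 pixels = 1448841/8500 ≈ 170.4518824
V = pitch²·Σt = 1.77²·1448841/8500 = 534.009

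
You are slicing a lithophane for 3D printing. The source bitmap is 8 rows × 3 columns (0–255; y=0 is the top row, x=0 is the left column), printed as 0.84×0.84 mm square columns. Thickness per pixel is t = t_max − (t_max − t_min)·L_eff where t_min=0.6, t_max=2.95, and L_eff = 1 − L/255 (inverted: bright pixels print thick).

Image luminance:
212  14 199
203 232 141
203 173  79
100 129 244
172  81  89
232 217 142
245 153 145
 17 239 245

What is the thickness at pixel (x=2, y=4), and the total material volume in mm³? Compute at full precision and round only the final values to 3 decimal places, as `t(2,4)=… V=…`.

span = t_max - t_min = 2.95 - 0.6 = 2.350
L(2,4) = 89, L_eff = 1 - 89/255 = 0.650980 (inverted)
t(2,4) = 2.95 - 2.350·0.650980 = 1.420
Σt over all 8·3 pixels = 42837/850 ≈ 50.3964706
V = pitch²·Σt = 0.84²·42837/850 = 35.560

t(2,4)=1.420 V=35.560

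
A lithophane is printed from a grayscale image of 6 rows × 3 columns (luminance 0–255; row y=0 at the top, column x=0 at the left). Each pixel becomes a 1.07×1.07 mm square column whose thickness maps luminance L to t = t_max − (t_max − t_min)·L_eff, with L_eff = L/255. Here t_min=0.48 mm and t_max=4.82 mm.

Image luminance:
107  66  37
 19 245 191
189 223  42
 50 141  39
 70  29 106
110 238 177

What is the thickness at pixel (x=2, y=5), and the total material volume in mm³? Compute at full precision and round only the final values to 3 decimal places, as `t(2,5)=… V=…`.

t(2,5)=1.808 V=58.821

span = t_max - t_min = 4.82 - 0.48 = 4.340
L(2,5) = 177, L_eff = 177/255 = 0.694118
t(2,5) = 4.82 - 4.340·0.694118 = 1.808
Σt over all 6·3 pixels = 218349/4250 ≈ 51.3762353
V = pitch²·Σt = 1.07²·218349/4250 = 58.821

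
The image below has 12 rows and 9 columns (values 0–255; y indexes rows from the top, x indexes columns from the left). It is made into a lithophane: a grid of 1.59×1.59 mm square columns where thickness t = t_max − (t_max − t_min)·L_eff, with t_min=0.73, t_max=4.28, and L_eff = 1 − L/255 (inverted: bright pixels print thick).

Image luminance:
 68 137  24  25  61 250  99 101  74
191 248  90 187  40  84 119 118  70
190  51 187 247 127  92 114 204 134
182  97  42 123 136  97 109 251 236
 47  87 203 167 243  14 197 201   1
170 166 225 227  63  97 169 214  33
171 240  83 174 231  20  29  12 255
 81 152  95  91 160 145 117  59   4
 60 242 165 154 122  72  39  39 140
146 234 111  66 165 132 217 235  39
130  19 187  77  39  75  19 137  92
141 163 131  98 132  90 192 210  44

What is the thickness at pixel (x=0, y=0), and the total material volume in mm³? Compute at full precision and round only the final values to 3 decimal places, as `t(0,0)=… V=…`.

span = t_max - t_min = 4.28 - 0.73 = 3.550
L(0,0) = 68, L_eff = 1 - 68/255 = 0.733333 (inverted)
t(0,0) = 4.28 - 3.550·0.733333 = 1.677
Σt over all 12·9 pixels = 227971/850 ≈ 268.2011765
V = pitch²·Σt = 1.59²·227971/850 = 678.039

t(0,0)=1.677 V=678.039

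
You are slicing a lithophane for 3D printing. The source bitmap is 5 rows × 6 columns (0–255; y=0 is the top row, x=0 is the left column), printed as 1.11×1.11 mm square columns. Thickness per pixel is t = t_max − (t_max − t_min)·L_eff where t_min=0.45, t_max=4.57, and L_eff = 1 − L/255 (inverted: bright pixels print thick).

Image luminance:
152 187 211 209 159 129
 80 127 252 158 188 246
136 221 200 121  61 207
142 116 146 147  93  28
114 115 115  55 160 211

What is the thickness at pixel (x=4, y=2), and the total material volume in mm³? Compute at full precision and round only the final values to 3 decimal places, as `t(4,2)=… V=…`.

t(4,2)=1.436 V=105.936

span = t_max - t_min = 4.57 - 0.45 = 4.120
L(4,2) = 61, L_eff = 1 - 61/255 = 0.760784 (inverted)
t(4,2) = 4.57 - 4.120·0.760784 = 1.436
Σt over all 5·6 pixels = 1096241/12750 ≈ 85.9796863
V = pitch²·Σt = 1.11²·1096241/12750 = 105.936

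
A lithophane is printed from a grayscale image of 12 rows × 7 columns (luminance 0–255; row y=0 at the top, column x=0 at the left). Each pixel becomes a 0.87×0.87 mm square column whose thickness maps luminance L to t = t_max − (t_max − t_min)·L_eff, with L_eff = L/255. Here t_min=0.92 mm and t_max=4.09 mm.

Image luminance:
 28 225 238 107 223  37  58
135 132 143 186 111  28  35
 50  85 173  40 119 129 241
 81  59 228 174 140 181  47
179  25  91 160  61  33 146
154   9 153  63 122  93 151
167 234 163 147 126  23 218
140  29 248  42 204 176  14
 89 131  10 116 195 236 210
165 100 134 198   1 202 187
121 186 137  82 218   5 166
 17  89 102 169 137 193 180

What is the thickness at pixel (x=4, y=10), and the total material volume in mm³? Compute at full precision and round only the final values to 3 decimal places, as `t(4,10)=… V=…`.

t(4,10)=1.380 V=160.490

span = t_max - t_min = 4.09 - 0.92 = 3.170
L(4,10) = 218, L_eff = 218/255 = 0.854902
t(4,10) = 4.09 - 3.170·0.854902 = 1.380
Σt over all 12·7 pixels = 270346/1275 ≈ 212.0360784
V = pitch²·Σt = 0.87²·270346/1275 = 160.490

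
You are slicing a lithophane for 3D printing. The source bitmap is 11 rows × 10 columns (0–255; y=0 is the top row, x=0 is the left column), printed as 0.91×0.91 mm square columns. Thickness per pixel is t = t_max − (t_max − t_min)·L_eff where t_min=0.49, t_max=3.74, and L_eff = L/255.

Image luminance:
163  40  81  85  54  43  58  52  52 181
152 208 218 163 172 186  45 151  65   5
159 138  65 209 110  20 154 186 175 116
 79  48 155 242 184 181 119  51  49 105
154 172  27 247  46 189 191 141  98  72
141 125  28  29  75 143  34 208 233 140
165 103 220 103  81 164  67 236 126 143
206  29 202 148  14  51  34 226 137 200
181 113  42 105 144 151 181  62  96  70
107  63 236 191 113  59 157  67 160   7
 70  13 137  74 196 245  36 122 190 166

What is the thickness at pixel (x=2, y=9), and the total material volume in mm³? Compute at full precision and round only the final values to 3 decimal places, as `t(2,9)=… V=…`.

span = t_max - t_min = 3.74 - 0.49 = 3.250
L(2,9) = 236, L_eff = 236/255 = 0.925490
t(2,9) = 3.74 - 3.250·0.925490 = 0.732
Σt over all 11·10 pixels = 49031/204 ≈ 240.3480392
V = pitch²·Σt = 0.91²·49031/204 = 199.032

t(2,9)=0.732 V=199.032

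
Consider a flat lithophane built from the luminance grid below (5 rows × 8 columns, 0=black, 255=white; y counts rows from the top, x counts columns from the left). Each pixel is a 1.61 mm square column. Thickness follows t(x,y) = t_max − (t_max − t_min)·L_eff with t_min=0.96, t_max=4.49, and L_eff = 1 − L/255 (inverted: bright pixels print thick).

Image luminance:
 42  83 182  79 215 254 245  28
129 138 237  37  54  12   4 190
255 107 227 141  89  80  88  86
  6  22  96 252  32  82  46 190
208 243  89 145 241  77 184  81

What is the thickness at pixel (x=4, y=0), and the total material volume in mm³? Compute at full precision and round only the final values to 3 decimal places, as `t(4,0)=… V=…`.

t(4,0)=3.936 V=278.807

span = t_max - t_min = 4.49 - 0.96 = 3.530
L(4,0) = 215, L_eff = 1 - 215/255 = 0.156863 (inverted)
t(4,0) = 4.49 - 3.530·0.156863 = 3.936
Σt over all 5·8 pixels = 685697/6375 ≈ 107.5603137
V = pitch²·Σt = 1.61²·685697/6375 = 278.807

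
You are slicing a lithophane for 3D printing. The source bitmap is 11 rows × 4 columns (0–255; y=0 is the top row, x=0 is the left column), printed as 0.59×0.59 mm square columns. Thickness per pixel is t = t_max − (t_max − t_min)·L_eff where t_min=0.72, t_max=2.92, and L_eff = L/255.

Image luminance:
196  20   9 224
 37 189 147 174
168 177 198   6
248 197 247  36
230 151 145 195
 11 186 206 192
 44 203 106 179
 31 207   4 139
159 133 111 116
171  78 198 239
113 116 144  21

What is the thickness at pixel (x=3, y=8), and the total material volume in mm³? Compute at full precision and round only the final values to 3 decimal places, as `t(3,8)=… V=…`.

span = t_max - t_min = 2.92 - 0.72 = 2.200
L(3,8) = 116, L_eff = 116/255 = 0.454902
t(3,8) = 2.92 - 2.200·0.454902 = 1.919
Σt over all 11·4 pixels = 96701/1275 ≈ 75.8439216
V = pitch²·Σt = 0.59²·96701/1275 = 26.401

t(3,8)=1.919 V=26.401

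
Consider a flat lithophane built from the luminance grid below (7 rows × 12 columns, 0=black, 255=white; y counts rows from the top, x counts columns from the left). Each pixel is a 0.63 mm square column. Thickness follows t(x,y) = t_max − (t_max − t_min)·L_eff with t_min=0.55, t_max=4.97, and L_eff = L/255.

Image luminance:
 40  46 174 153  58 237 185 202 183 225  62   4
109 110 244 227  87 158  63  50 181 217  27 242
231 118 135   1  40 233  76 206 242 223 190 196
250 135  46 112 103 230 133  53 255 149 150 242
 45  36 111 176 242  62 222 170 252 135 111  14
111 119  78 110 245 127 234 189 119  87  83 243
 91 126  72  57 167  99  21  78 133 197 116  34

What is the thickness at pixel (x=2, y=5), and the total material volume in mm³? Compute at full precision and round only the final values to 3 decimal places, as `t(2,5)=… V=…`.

span = t_max - t_min = 4.97 - 0.55 = 4.420
L(2,5) = 78, L_eff = 78/255 = 0.305882
t(2,5) = 4.97 - 4.420·0.305882 = 3.618
Σt over all 7·12 pixels = 6521/30 ≈ 217.3666667
V = pitch²·Σt = 0.63²·6521/30 = 86.273

t(2,5)=3.618 V=86.273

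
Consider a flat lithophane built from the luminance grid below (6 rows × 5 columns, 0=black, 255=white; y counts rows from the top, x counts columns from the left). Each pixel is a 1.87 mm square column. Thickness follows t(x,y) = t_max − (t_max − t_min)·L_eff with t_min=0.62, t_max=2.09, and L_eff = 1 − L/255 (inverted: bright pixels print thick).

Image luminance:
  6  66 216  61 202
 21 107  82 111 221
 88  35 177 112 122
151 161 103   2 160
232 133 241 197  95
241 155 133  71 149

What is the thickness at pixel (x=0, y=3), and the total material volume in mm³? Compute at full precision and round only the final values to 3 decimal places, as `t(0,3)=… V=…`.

t(0,3)=1.490 V=142.673

span = t_max - t_min = 2.09 - 0.62 = 1.470
L(0,3) = 151, L_eff = 1 - 151/255 = 0.407843 (inverted)
t(0,3) = 2.09 - 1.470·0.407843 = 1.490
Σt over all 6·5 pixels = 346799/8500 ≈ 40.7998824
V = pitch²·Σt = 1.87²·346799/8500 = 142.673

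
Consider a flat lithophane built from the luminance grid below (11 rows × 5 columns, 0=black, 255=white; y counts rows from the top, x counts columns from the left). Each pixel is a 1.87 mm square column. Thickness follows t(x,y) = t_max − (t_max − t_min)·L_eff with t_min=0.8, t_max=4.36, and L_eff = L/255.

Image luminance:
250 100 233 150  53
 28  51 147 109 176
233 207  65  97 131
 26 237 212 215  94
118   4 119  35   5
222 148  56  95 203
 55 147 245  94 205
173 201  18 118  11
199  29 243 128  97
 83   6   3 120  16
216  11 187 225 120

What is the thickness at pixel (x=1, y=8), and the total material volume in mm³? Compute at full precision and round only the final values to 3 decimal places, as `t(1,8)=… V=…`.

span = t_max - t_min = 4.36 - 0.8 = 3.560
L(1,8) = 29, L_eff = 29/255 = 0.113725
t(1,8) = 4.36 - 3.560·0.113725 = 3.955
Σt over all 11·5 pixels = 926284/6375 ≈ 145.2994510
V = pitch²·Σt = 1.87²·926284/6375 = 508.098

t(1,8)=3.955 V=508.098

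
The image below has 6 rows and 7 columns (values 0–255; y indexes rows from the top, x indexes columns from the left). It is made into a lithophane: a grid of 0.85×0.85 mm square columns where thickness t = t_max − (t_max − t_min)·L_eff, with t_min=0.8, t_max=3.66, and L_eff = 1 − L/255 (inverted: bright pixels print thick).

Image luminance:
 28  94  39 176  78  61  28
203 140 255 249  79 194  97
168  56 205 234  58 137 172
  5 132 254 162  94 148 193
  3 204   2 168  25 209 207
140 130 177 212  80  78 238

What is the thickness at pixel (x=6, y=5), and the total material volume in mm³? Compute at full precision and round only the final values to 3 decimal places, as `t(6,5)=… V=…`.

span = t_max - t_min = 3.66 - 0.8 = 2.860
L(6,5) = 238, L_eff = 1 - 238/255 = 0.066667 (inverted)
t(6,5) = 3.66 - 2.860·0.066667 = 3.469
Σt over all 6·7 pixels = 615458/6375 ≈ 96.5424314
V = pitch²·Σt = 0.85²·615458/6375 = 69.752

t(6,5)=3.469 V=69.752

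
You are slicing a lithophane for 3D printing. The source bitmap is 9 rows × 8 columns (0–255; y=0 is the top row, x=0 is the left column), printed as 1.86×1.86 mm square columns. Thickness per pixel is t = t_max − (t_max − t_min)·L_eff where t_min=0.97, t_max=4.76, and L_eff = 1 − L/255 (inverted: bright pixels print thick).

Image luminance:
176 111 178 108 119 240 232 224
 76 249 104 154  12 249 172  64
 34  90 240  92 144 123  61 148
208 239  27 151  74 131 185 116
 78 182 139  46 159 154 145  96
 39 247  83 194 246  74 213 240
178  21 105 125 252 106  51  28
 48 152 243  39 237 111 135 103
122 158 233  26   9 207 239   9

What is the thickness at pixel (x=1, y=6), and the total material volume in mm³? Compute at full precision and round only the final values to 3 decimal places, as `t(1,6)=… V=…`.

span = t_max - t_min = 4.76 - 0.97 = 3.790
L(1,6) = 21, L_eff = 1 - 21/255 = 0.917647 (inverted)
t(1,6) = 4.76 - 3.790·0.917647 = 1.282
Σt over all 9·8 pixels = 5496257/25500 ≈ 215.5394902
V = pitch²·Σt = 1.86²·5496257/25500 = 745.680

t(1,6)=1.282 V=745.680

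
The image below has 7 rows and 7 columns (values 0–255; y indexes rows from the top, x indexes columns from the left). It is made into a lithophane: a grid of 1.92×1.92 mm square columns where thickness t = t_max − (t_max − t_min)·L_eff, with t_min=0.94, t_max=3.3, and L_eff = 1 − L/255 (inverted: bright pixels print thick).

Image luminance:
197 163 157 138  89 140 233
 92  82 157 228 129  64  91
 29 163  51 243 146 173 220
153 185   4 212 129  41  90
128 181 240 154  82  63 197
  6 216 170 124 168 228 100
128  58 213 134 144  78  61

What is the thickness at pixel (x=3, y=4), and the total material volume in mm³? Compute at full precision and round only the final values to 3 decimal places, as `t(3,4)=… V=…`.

span = t_max - t_min = 3.3 - 0.94 = 2.360
L(3,4) = 154, L_eff = 1 - 154/255 = 0.396078 (inverted)
t(3,4) = 3.3 - 2.360·0.396078 = 2.365
Σt over all 7·7 pixels = 458187/4250 ≈ 107.8087059
V = pitch²·Σt = 1.92²·458187/4250 = 397.426

t(3,4)=2.365 V=397.426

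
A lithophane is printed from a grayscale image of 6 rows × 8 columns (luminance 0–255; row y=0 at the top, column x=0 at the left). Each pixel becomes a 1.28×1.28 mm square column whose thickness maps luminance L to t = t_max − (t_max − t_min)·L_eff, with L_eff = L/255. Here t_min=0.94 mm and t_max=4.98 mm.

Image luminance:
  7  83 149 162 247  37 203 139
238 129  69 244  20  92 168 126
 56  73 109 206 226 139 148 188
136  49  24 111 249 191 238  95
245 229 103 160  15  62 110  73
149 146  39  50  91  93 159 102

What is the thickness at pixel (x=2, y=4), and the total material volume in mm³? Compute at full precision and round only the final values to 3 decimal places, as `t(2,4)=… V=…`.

span = t_max - t_min = 4.98 - 0.94 = 4.040
L(2,4) = 103, L_eff = 103/255 = 0.403922
t(2,4) = 4.98 - 4.040·0.403922 = 3.348
Σt over all 6·8 pixels = 300001/2125 ≈ 141.1769412
V = pitch²·Σt = 1.28²·300001/2125 = 231.304

t(2,4)=3.348 V=231.304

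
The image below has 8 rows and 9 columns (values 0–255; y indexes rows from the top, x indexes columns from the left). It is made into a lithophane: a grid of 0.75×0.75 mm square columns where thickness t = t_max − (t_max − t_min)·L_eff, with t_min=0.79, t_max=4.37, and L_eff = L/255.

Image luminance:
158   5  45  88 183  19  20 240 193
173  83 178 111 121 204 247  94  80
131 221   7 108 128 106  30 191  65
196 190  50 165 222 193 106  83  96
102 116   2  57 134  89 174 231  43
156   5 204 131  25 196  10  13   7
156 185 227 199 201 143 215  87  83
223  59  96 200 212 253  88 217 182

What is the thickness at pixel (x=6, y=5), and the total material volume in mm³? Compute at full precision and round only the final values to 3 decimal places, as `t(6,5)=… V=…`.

t(6,5)=4.230 V=103.929

span = t_max - t_min = 4.37 - 0.79 = 3.580
L(6,5) = 10, L_eff = 10/255 = 0.039216
t(6,5) = 4.37 - 3.580·0.039216 = 4.230
Σt over all 8·9 pixels = 2355731/12750 ≈ 184.7632157
V = pitch²·Σt = 0.75²·2355731/12750 = 103.929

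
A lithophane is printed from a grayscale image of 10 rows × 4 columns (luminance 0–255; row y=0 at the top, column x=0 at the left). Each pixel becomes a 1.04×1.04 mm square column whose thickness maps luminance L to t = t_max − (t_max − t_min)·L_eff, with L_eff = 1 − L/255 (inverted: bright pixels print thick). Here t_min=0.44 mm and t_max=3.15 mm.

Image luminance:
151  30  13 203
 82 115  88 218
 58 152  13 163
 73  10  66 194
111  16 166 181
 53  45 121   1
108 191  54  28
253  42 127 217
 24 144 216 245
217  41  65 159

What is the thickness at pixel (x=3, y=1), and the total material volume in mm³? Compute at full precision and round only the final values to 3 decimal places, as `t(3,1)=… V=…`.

t(3,1)=2.757 V=70.233

span = t_max - t_min = 3.15 - 0.44 = 2.710
L(3,1) = 218, L_eff = 1 - 218/255 = 0.145098 (inverted)
t(3,1) = 3.15 - 2.710·0.145098 = 2.757
Σt over all 10·4 pixels = 48701/750 ≈ 64.9346667
V = pitch²·Σt = 1.04²·48701/750 = 70.233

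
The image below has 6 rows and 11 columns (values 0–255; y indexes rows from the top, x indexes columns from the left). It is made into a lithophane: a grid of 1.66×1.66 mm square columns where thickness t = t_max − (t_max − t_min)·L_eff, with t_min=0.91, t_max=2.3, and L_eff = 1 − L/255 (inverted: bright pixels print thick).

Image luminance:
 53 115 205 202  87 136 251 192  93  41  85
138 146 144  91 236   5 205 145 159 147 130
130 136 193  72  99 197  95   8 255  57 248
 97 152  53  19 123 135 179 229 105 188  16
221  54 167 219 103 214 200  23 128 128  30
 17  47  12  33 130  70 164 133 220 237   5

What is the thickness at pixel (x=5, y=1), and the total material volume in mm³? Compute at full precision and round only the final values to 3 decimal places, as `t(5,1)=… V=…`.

span = t_max - t_min = 2.3 - 0.91 = 1.390
L(5,1) = 5, L_eff = 1 - 5/255 = 0.980392 (inverted)
t(5,1) = 2.3 - 1.390·0.980392 = 0.937
Σt over all 6·11 pixels = 158339/1500 ≈ 105.5593333
V = pitch²·Σt = 1.66²·158339/1500 = 290.879

t(5,1)=0.937 V=290.879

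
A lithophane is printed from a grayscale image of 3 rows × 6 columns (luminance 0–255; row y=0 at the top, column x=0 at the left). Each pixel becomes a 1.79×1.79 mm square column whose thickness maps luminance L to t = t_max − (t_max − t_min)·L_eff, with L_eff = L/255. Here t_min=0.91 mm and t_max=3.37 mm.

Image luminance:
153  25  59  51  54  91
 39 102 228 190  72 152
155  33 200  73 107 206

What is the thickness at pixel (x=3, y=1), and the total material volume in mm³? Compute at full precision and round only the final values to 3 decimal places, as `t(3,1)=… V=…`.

span = t_max - t_min = 3.37 - 0.91 = 2.460
L(3,1) = 190, L_eff = 190/255 = 0.745098
t(3,1) = 3.37 - 2.460·0.745098 = 1.537
Σt over all 3·6 pixels = 35243/850 ≈ 41.4623529
V = pitch²·Σt = 1.79²·35243/850 = 132.850

t(3,1)=1.537 V=132.850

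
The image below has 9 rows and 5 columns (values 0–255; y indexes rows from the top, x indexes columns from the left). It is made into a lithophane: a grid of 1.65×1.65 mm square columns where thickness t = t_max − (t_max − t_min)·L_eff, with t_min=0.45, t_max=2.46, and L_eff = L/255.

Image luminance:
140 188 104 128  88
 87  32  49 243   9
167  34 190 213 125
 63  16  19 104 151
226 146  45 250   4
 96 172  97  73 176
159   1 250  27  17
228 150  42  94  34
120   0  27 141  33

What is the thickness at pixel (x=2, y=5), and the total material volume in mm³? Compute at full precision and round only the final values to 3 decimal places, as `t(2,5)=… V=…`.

t(2,5)=1.695 V=199.275

span = t_max - t_min = 2.46 - 0.45 = 2.010
L(2,5) = 97, L_eff = 97/255 = 0.380392
t(2,5) = 2.46 - 2.010·0.380392 = 1.695
Σt over all 9·5 pixels = 155541/2125 ≈ 73.1957647
V = pitch²·Σt = 1.65²·155541/2125 = 199.275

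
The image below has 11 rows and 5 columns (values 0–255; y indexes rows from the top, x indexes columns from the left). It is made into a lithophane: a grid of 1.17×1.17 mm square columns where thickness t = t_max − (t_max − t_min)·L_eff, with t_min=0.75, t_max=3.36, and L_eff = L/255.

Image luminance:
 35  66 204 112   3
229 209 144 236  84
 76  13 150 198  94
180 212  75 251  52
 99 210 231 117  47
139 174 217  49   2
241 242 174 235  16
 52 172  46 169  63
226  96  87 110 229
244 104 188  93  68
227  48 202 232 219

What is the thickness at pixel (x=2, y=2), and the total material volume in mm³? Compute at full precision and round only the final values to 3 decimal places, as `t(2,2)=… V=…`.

span = t_max - t_min = 3.36 - 0.75 = 2.610
L(2,2) = 150, L_eff = 150/255 = 0.588235
t(2,2) = 3.36 - 2.610·0.588235 = 1.825
Σt over all 11·5 pixels = 901683/8500 ≈ 106.0803529
V = pitch²·Σt = 1.17²·901683/8500 = 145.213

t(2,2)=1.825 V=145.213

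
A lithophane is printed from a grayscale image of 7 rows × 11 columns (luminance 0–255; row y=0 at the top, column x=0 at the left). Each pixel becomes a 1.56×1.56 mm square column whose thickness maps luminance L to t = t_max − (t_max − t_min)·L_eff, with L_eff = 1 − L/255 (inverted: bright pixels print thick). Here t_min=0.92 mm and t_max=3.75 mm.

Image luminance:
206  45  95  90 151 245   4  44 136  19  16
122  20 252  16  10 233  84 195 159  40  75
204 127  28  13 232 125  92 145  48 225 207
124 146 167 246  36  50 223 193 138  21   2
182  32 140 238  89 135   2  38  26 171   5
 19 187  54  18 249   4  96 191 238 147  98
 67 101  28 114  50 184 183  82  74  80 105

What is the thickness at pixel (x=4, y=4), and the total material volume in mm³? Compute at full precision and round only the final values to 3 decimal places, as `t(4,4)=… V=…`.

t(4,4)=1.908 V=401.318

span = t_max - t_min = 3.75 - 0.92 = 2.830
L(4,4) = 89, L_eff = 1 - 89/255 = 0.650980 (inverted)
t(4,4) = 3.75 - 2.830·0.650980 = 1.908
Σt over all 7·11 pixels = 1051282/6375 ≈ 164.9069804
V = pitch²·Σt = 1.56²·1051282/6375 = 401.318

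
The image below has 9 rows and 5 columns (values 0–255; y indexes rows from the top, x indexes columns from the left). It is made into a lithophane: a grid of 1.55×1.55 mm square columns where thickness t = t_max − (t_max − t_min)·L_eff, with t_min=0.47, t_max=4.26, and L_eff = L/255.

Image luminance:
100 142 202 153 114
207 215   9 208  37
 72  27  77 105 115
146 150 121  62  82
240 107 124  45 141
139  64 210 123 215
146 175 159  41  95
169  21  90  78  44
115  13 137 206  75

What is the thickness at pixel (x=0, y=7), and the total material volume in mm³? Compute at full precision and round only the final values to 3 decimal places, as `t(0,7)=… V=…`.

t(0,7)=1.748 V=270.737

span = t_max - t_min = 4.26 - 0.47 = 3.790
L(0,7) = 169, L_eff = 169/255 = 0.662745
t(0,7) = 4.26 - 3.790·0.662745 = 1.748
Σt over all 9·5 pixels = 478931/4250 ≈ 112.6896471
V = pitch²·Σt = 1.55²·478931/4250 = 270.737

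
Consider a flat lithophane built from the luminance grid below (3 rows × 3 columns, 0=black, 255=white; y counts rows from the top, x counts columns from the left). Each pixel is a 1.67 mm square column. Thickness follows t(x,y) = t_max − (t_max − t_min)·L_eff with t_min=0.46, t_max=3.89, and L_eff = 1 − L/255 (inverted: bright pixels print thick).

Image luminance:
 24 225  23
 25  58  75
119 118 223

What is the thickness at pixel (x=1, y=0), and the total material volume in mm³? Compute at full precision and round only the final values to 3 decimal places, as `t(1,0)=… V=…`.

t(1,0)=3.486 V=44.933

span = t_max - t_min = 3.89 - 0.46 = 3.430
L(1,0) = 225, L_eff = 1 - 225/255 = 0.117647 (inverted)
t(1,0) = 3.89 - 3.430·0.117647 = 3.486
Σt over all 3·3 pixels = 20542/1275 ≈ 16.1113725
V = pitch²·Σt = 1.67²·20542/1275 = 44.933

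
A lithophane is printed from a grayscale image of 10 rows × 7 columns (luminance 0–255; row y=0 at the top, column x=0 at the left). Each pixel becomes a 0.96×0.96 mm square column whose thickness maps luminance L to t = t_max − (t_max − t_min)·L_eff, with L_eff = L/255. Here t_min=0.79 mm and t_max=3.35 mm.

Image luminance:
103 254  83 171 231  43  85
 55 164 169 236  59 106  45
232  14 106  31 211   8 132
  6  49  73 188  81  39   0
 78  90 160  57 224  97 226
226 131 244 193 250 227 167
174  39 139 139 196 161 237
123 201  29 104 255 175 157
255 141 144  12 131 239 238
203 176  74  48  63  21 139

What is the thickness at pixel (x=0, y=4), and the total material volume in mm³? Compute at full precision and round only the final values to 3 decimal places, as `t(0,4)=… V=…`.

span = t_max - t_min = 3.35 - 0.79 = 2.560
L(0,4) = 78, L_eff = 78/255 = 0.305882
t(0,4) = 3.35 - 2.560·0.305882 = 2.567
Σt over all 10·7 pixels = 597393/4250 ≈ 140.5630588
V = pitch²·Σt = 0.96²·597393/4250 = 129.543

t(0,4)=2.567 V=129.543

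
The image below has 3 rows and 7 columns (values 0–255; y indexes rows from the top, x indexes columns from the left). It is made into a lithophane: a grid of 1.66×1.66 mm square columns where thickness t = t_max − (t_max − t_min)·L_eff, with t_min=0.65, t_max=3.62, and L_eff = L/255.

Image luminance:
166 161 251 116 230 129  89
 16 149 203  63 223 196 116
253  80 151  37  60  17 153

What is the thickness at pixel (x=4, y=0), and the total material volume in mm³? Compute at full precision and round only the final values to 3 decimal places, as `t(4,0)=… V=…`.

t(4,0)=0.941 V=117.722

span = t_max - t_min = 3.62 - 0.65 = 2.970
L(4,0) = 230, L_eff = 230/255 = 0.901961
t(4,0) = 3.62 - 2.970·0.901961 = 0.941
Σt over all 3·7 pixels = 363129/8500 ≈ 42.7210588
V = pitch²·Σt = 1.66²·363129/8500 = 117.722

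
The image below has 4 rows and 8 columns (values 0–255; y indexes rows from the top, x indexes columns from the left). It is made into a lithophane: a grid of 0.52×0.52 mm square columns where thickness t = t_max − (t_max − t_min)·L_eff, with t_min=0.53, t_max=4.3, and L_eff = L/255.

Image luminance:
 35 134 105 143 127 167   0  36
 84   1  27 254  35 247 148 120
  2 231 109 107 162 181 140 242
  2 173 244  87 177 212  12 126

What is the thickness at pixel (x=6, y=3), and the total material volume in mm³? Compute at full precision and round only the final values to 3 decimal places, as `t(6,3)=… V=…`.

span = t_max - t_min = 4.3 - 0.53 = 3.770
L(6,3) = 12, L_eff = 12/255 = 0.047059
t(6,3) = 4.3 - 3.770·0.047059 = 4.123
Σt over all 4·8 pixels = 68327/850 ≈ 80.3847059
V = pitch²·Σt = 0.52²·68327/850 = 21.736

t(6,3)=4.123 V=21.736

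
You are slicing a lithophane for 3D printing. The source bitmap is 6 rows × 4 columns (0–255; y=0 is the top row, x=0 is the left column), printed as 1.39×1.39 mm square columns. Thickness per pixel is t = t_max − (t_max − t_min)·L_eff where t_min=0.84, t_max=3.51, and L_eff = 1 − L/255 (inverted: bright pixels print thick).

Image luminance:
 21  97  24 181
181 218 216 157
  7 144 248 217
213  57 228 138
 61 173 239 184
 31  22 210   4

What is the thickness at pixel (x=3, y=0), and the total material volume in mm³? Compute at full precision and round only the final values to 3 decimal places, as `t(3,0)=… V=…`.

t(3,0)=2.735 V=105.124

span = t_max - t_min = 3.51 - 0.84 = 2.670
L(3,0) = 181, L_eff = 1 - 181/255 = 0.290196 (inverted)
t(3,0) = 3.51 - 2.670·0.290196 = 2.735
Σt over all 6·4 pixels = 462479/8500 ≈ 54.4092941
V = pitch²·Σt = 1.39²·462479/8500 = 105.124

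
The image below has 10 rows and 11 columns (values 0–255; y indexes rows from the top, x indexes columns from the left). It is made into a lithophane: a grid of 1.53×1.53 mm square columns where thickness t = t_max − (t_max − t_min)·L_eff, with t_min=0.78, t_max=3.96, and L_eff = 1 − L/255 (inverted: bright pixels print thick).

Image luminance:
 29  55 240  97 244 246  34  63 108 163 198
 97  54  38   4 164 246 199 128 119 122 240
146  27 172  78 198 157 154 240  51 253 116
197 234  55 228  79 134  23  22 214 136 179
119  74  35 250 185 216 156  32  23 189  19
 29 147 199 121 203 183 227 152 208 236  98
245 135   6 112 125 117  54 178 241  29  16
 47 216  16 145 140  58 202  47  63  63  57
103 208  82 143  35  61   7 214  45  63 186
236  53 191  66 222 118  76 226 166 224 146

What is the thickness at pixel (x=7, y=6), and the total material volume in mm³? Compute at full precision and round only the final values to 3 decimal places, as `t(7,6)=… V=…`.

span = t_max - t_min = 3.96 - 0.78 = 3.180
L(7,6) = 178, L_eff = 1 - 178/255 = 0.301961 (inverted)
t(7,6) = 3.96 - 3.180·0.301961 = 3.000
Σt over all 10·11 pixels = 224139/850 ≈ 263.6929412
V = pitch²·Σt = 1.53²·224139/850 = 617.279

t(7,6)=3.000 V=617.279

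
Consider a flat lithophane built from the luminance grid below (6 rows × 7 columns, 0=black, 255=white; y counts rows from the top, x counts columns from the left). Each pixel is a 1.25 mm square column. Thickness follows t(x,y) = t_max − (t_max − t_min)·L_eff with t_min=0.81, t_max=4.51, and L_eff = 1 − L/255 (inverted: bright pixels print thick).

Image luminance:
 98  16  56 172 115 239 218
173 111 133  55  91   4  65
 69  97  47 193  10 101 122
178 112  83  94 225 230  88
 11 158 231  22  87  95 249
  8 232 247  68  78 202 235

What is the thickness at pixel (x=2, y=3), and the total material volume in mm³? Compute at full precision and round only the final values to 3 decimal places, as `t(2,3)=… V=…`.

t(2,3)=2.014 V=169.189

span = t_max - t_min = 4.51 - 0.81 = 3.700
L(2,3) = 83, L_eff = 1 - 83/255 = 0.674510 (inverted)
t(2,3) = 4.51 - 3.700·0.674510 = 2.014
Σt over all 6·7 pixels = 92039/850 ≈ 108.2811765
V = pitch²·Σt = 1.25²·92039/850 = 169.189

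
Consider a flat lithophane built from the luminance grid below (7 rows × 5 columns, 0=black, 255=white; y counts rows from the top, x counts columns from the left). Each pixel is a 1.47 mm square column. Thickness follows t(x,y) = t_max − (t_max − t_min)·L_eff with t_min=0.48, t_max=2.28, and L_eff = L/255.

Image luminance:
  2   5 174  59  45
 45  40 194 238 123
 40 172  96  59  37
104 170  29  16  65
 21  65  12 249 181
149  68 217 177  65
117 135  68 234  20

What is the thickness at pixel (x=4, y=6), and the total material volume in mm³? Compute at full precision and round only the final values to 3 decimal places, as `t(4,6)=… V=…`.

t(4,6)=2.139 V=119.190

span = t_max - t_min = 2.28 - 0.48 = 1.800
L(4,6) = 20, L_eff = 20/255 = 0.078431
t(4,6) = 2.28 - 1.800·0.078431 = 2.139
Σt over all 7·5 pixels = 23442/425 ≈ 55.1576471
V = pitch²·Σt = 1.47²·23442/425 = 119.190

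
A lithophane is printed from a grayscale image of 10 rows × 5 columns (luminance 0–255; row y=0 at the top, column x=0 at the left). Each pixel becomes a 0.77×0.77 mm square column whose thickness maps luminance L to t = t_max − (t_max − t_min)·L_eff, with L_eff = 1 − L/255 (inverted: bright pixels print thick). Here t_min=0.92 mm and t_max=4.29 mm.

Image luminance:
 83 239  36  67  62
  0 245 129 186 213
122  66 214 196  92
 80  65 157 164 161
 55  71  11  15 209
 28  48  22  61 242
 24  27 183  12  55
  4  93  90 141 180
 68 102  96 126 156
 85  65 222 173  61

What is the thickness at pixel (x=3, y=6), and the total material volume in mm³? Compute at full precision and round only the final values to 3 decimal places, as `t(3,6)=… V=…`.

span = t_max - t_min = 4.29 - 0.92 = 3.370
L(3,6) = 12, L_eff = 1 - 12/255 = 0.952941 (inverted)
t(3,6) = 4.29 - 3.370·0.952941 = 1.079
Σt over all 10·5 pixels = 1479887/12750 ≈ 116.0695686
V = pitch²·Σt = 0.77²·1479887/12750 = 68.818

t(3,6)=1.079 V=68.818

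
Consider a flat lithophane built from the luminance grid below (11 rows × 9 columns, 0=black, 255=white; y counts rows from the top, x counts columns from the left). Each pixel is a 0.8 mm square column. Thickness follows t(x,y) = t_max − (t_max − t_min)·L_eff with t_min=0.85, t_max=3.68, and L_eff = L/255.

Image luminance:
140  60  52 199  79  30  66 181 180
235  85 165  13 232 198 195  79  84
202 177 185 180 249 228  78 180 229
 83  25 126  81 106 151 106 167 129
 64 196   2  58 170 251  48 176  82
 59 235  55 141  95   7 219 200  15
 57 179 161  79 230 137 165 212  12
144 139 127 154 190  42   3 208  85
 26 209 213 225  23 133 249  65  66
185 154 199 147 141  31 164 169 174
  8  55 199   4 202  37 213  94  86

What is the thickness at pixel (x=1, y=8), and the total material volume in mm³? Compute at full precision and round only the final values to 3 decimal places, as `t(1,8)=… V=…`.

t(1,8)=1.361 V=142.086

span = t_max - t_min = 3.68 - 0.85 = 2.830
L(1,8) = 209, L_eff = 209/255 = 0.819608
t(1,8) = 3.68 - 2.830·0.819608 = 1.361
Σt over all 11·9 pixels = 5661251/25500 ≈ 222.0098431
V = pitch²·Σt = 0.8²·5661251/25500 = 142.086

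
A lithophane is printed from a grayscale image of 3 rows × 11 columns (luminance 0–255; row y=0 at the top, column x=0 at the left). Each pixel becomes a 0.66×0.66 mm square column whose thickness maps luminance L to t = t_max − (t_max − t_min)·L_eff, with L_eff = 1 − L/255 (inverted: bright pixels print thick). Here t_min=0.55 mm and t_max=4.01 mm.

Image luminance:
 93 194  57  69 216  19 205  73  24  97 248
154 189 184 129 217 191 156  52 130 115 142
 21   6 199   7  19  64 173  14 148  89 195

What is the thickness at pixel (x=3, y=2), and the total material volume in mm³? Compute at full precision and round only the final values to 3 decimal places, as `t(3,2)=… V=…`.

t(3,2)=0.645 V=30.892

span = t_max - t_min = 4.01 - 0.55 = 3.460
L(3,2) = 7, L_eff = 1 - 7/255 = 0.972549 (inverted)
t(3,2) = 4.01 - 3.460·0.972549 = 0.645
Σt over all 3·11 pixels = 1808419/25500 ≈ 70.9183922
V = pitch²·Σt = 0.66²·1808419/25500 = 30.892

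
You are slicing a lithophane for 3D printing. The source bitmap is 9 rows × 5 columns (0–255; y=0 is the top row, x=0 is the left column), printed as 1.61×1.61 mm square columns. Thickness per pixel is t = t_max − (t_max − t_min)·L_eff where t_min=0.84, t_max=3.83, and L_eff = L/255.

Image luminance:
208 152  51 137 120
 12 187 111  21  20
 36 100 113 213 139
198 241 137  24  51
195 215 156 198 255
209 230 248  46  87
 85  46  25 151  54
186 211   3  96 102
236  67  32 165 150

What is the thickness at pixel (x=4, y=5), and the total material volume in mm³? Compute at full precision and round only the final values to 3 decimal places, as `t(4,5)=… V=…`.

span = t_max - t_min = 3.83 - 0.84 = 2.990
L(4,5) = 87, L_eff = 87/255 = 0.341176
t(4,5) = 3.83 - 2.990·0.341176 = 2.810
Σt over all 9·5 pixels = 671236/6375 ≈ 105.2919216
V = pitch²·Σt = 1.61²·671236/6375 = 272.927

t(4,5)=2.810 V=272.927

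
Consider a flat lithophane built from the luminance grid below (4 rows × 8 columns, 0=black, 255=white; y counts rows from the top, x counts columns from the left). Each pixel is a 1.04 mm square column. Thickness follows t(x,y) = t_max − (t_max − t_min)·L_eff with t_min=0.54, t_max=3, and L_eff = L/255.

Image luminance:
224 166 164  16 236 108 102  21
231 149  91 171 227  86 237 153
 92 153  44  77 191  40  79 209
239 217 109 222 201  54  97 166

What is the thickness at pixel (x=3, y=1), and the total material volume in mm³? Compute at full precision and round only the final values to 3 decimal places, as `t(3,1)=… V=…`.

t(3,1)=1.350 V=56.128

span = t_max - t_min = 3 - 0.54 = 2.460
L(3,1) = 171, L_eff = 171/255 = 0.670588
t(3,1) = 3 - 2.460·0.670588 = 1.350
Σt over all 4·8 pixels = 110274/2125 ≈ 51.8936471
V = pitch²·Σt = 1.04²·110274/2125 = 56.128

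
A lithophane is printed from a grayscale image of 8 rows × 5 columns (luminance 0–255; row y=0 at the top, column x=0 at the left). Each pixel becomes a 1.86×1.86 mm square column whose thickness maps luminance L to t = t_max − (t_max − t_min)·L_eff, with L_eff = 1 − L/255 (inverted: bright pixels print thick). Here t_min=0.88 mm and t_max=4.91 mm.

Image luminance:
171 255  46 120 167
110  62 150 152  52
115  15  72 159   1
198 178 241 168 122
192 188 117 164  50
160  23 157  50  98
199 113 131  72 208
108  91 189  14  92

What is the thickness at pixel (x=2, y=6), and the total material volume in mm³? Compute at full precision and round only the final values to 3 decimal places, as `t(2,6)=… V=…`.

t(2,6)=2.950 V=393.514

span = t_max - t_min = 4.91 - 0.88 = 4.030
L(2,6) = 131, L_eff = 1 - 131/255 = 0.486275 (inverted)
t(2,6) = 4.91 - 4.030·0.486275 = 2.950
Σt over all 8·5 pixels = 290051/2550 ≈ 113.7454902
V = pitch²·Σt = 1.86²·290051/2550 = 393.514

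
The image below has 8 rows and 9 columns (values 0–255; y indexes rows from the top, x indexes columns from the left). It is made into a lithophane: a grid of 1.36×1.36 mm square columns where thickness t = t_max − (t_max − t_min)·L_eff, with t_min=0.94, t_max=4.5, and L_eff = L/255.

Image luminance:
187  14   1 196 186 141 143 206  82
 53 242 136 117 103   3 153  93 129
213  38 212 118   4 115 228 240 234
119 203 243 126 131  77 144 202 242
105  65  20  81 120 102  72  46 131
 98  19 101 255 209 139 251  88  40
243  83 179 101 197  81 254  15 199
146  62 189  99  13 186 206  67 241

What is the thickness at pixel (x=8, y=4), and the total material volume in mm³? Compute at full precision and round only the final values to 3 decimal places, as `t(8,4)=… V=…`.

span = t_max - t_min = 4.5 - 0.94 = 3.560
L(8,4) = 131, L_eff = 131/255 = 0.513725
t(8,4) = 4.5 - 3.560·0.513725 = 2.671
Σt over all 8·9 pixels = 1213147/6375 ≈ 190.2975686
V = pitch²·Σt = 1.36²·1213147/6375 = 351.974

t(8,4)=2.671 V=351.974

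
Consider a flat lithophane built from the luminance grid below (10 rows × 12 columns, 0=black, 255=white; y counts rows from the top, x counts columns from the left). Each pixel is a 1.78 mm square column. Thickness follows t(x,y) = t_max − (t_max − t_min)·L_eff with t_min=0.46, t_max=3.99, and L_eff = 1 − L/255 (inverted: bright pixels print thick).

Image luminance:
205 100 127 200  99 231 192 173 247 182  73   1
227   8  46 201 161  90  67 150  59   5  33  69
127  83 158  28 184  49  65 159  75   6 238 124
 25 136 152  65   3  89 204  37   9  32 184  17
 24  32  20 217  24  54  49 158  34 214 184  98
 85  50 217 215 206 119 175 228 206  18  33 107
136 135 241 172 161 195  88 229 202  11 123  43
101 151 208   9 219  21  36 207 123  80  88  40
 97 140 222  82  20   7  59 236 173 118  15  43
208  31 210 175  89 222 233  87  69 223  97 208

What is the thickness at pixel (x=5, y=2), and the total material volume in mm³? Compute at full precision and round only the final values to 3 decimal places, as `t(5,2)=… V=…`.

span = t_max - t_min = 3.99 - 0.46 = 3.530
L(5,2) = 49, L_eff = 1 - 49/255 = 0.807843 (inverted)
t(5,2) = 3.99 - 3.530·0.807843 = 1.138
Σt over all 10·12 pixels = 1273097/5100 ≈ 249.6268627
V = pitch²·Σt = 1.78²·1273097/5100 = 790.918

t(5,2)=1.138 V=790.918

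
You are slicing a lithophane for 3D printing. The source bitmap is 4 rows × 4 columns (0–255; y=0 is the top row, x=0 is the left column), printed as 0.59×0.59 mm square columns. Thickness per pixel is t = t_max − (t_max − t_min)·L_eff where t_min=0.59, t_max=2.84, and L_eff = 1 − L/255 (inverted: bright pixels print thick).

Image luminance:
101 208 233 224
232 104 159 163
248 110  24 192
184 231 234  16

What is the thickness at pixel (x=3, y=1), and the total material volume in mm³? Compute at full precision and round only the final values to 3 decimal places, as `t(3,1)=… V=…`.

t(3,1)=2.028 V=11.465

span = t_max - t_min = 2.84 - 0.59 = 2.250
L(3,1) = 163, L_eff = 1 - 163/255 = 0.360784 (inverted)
t(3,1) = 2.84 - 2.250·0.360784 = 2.028
Σt over all 4·4 pixels = 55993/1700 ≈ 32.9370588
V = pitch²·Σt = 0.59²·55993/1700 = 11.465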